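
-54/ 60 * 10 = -9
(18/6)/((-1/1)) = -3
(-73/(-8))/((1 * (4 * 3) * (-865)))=-0.00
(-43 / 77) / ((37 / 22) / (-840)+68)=-10320 / 1256603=-0.01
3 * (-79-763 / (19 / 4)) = -718.89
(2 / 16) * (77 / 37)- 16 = -4659 / 296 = -15.74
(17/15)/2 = 17/30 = 0.57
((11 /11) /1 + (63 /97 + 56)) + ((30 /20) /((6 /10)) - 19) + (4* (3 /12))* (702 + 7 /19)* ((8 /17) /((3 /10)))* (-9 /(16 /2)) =-4417023 /3686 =-1198.32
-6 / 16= -3 / 8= -0.38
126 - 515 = -389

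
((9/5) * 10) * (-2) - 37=-73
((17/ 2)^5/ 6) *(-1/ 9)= -1419857/ 1728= -821.68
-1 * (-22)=22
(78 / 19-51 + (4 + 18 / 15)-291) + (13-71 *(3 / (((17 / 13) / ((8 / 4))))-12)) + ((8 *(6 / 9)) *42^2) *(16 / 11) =13890.90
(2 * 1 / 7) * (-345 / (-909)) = 230 / 2121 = 0.11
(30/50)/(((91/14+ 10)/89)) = 178/55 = 3.24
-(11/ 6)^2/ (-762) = 121/ 27432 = 0.00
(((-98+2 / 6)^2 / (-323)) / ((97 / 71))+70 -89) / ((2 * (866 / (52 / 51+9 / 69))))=-203288620 / 7537877469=-0.03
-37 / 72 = -0.51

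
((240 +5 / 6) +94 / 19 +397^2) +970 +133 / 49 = 126744341 / 798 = 158827.49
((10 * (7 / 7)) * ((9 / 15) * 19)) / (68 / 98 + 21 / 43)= 240198 / 2491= 96.43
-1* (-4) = 4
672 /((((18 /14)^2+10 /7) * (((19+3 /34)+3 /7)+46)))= 7836864 /2354543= 3.33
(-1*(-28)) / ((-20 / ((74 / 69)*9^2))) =-13986 / 115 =-121.62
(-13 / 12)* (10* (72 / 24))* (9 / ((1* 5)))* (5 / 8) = -585 / 16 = -36.56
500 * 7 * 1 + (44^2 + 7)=5443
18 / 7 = 2.57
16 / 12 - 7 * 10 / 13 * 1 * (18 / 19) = -2792 / 741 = -3.77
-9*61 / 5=-549 / 5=-109.80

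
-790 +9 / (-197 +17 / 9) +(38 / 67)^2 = -6225148305 / 7882684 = -789.72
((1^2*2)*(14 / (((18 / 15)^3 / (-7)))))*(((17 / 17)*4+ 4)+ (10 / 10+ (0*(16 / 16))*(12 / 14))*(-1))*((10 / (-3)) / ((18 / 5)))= 1071875 / 1458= 735.17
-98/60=-49/30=-1.63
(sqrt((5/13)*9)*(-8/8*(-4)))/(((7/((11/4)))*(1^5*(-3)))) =-11*sqrt(65)/91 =-0.97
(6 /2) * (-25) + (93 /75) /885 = -75.00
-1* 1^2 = -1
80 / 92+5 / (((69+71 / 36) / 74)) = 71492 / 11753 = 6.08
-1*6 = -6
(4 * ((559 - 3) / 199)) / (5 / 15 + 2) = 6672 / 1393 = 4.79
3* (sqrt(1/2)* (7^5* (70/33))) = 588245* sqrt(2)/11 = 75627.64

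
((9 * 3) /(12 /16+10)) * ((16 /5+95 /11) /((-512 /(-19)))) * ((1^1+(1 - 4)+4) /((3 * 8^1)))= 111321 /1210880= 0.09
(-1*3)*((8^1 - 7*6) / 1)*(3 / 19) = 306 / 19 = 16.11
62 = 62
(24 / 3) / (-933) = -8 / 933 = -0.01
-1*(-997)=997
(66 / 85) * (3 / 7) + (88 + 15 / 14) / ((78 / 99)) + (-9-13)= 2827451 / 30940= 91.38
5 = 5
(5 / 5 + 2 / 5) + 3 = 22 / 5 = 4.40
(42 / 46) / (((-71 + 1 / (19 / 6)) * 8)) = -399 / 247112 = -0.00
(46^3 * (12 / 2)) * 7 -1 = 4088111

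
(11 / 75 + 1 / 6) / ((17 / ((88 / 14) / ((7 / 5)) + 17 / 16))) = 68197 / 666400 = 0.10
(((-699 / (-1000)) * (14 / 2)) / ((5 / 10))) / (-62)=-4893 / 31000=-0.16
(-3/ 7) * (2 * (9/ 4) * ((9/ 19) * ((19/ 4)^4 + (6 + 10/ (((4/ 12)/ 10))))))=-50703651/ 68096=-744.59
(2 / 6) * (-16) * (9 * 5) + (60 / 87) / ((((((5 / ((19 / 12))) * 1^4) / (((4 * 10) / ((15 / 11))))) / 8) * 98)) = -3062672 / 12789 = -239.48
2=2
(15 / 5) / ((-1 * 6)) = -1 / 2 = -0.50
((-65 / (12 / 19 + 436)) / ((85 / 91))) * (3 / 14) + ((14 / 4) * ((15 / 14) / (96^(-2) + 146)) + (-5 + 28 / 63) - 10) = -49747029670937 / 3415747935312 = -14.56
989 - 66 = 923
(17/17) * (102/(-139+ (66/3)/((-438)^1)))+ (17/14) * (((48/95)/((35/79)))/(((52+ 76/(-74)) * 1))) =-10263552171/14529791150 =-0.71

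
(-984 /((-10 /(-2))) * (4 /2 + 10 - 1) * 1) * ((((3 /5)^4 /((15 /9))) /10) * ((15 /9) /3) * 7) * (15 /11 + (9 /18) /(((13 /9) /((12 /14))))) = -22078008 /203125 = -108.69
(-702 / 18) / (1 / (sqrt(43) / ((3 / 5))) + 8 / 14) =-1173900 / 16759 + 28665 * sqrt(43) / 16759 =-58.83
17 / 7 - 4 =-11 / 7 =-1.57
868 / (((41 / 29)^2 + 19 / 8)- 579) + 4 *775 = 11979023596 / 3866085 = 3098.49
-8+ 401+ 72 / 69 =9063 / 23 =394.04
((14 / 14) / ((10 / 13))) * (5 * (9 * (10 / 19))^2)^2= 2132325000 / 130321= 16362.10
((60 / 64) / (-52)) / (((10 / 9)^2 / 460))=-5589 / 832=-6.72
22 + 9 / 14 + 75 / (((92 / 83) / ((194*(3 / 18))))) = 2210.41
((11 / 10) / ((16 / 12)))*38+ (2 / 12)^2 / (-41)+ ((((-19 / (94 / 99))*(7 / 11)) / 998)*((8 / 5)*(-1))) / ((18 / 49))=2717829133 / 86541570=31.40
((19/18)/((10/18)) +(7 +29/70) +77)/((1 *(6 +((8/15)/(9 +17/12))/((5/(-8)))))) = 1888125/129458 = 14.58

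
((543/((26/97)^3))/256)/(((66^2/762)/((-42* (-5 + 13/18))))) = 1028001098299/296964096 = 3461.70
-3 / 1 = -3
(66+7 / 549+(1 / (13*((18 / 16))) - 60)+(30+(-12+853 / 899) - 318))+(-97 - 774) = -1163.97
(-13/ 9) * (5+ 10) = -21.67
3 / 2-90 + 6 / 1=-165 / 2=-82.50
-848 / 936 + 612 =71498 / 117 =611.09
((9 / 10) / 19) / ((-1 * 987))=-3 / 62510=-0.00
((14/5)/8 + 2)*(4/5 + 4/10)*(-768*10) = -108288/5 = -21657.60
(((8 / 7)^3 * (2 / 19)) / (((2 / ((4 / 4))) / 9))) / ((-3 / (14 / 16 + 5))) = -1.38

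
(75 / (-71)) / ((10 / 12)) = -90 / 71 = -1.27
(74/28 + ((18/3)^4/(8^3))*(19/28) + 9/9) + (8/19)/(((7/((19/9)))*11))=476521/88704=5.37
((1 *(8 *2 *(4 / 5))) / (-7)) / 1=-64 / 35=-1.83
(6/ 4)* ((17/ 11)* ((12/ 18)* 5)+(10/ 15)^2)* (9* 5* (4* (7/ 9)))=1175.15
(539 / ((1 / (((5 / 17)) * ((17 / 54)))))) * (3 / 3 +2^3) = 2695 / 6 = 449.17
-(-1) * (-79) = -79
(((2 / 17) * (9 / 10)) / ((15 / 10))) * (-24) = -1.69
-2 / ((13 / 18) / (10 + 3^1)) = -36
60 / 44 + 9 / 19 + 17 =3937 / 209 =18.84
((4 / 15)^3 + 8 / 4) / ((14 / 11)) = 37477 / 23625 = 1.59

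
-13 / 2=-6.50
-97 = -97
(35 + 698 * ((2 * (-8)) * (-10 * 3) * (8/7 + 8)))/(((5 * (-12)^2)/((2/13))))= 4288561/6552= 654.54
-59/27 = -2.19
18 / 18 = 1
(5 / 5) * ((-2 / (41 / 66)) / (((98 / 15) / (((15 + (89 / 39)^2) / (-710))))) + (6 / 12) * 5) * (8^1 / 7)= 484824588 / 168741937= 2.87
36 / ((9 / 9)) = 36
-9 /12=-3 /4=-0.75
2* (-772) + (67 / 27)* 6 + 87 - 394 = -16525 / 9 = -1836.11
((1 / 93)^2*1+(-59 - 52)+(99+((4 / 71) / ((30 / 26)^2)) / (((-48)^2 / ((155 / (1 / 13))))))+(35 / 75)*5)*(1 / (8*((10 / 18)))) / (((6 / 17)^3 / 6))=-83669883812389 / 282967603200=-295.69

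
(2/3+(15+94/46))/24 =611/828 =0.74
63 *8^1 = 504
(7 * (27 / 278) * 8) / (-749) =-108 / 14873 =-0.01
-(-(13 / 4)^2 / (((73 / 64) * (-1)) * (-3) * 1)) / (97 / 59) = 39884 / 21243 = 1.88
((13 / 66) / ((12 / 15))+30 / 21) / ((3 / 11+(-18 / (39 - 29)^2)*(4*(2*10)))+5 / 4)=-15475 / 118986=-0.13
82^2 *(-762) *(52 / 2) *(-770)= 102576233760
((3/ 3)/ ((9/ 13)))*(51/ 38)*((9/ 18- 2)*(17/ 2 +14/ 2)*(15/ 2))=-102765/ 304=-338.04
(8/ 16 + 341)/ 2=683/ 4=170.75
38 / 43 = 0.88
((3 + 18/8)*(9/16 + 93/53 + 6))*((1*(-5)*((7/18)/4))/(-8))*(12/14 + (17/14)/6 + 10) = 76442765/2605056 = 29.34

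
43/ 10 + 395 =3993/ 10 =399.30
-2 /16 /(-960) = 1 /7680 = 0.00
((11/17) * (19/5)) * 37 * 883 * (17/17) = 6828239/85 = 80332.22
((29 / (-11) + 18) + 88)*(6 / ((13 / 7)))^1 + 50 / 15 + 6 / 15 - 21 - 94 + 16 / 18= 1438649 / 6435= 223.57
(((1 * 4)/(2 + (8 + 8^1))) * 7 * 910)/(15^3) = 2548/6075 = 0.42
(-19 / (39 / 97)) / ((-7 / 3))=20.25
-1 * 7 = -7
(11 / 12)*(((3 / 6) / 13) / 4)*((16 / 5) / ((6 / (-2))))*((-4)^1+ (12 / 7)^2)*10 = 44 / 441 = 0.10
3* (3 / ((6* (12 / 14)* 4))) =7 / 16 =0.44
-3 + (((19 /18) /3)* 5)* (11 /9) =-413 /486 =-0.85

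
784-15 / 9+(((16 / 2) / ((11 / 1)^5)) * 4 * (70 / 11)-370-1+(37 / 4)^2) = 42253608931 / 85034928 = 496.90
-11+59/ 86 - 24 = -2951/ 86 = -34.31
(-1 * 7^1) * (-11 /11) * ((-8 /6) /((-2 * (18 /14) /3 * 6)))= 49 /27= 1.81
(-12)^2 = 144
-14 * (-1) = 14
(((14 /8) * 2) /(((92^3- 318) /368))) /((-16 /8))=-322 /389185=-0.00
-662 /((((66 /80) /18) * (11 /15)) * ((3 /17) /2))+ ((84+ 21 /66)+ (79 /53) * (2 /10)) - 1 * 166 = -14320307137 /64130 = -223301.22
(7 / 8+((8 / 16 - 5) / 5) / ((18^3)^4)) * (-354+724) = 41613795526302683 / 128536820158464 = 323.75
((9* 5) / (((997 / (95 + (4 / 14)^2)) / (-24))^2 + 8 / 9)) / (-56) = -70328350440 / 94501620367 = -0.74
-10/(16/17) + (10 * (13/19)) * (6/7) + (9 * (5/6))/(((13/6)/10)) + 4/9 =3771923/124488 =30.30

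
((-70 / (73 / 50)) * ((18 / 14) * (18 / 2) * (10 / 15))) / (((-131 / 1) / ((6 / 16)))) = 10125 / 9563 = 1.06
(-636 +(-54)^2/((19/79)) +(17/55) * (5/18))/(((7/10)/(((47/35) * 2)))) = 4062657722/92169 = 44078.35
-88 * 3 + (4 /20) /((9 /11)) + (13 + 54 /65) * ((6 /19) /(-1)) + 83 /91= -20790358 /77805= -267.21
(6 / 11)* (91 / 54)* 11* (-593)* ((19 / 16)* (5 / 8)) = -4450.07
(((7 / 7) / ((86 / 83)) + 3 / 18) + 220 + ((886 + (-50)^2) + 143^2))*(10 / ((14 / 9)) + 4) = 226536593 / 903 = 250871.09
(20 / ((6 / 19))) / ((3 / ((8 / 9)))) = 18.77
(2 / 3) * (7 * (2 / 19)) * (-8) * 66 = -4928 / 19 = -259.37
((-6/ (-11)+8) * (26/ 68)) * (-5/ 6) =-3055/ 1122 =-2.72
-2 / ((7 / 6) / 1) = -12 / 7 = -1.71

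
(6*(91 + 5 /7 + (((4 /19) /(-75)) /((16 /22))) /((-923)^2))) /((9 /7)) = 1558774491223 /3641996475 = 428.00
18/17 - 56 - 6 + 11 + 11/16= -13397/272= -49.25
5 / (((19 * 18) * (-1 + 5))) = 5 / 1368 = 0.00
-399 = -399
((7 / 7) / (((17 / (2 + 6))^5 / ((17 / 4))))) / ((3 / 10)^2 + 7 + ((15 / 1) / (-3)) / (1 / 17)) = -0.00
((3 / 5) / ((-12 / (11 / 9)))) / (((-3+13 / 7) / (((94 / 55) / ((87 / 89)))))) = 29281 / 313200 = 0.09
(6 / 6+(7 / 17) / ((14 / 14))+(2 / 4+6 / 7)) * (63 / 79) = 5931 / 2686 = 2.21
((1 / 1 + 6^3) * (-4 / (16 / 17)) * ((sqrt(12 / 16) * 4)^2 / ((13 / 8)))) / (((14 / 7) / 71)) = -3143028 / 13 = -241771.38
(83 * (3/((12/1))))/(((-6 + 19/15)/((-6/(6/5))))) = 6225/284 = 21.92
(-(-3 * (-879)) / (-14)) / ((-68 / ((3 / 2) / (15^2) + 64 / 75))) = -113391 / 47600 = -2.38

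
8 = 8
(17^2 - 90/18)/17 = 284/17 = 16.71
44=44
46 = 46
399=399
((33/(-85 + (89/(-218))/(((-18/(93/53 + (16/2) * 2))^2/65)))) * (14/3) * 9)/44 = -0.28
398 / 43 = 9.26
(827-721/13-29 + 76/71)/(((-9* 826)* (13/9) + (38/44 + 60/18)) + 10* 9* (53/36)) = -22649583/322905089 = -0.07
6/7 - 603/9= -463/7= -66.14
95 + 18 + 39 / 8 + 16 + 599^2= 2871479 / 8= 358934.88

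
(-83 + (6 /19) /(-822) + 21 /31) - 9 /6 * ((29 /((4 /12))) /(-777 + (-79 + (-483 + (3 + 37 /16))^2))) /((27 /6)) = -386592130140463 /4696035084909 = -82.32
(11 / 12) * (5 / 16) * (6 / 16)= 55 / 512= 0.11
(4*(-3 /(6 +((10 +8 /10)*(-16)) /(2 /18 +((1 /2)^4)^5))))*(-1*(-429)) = 4498429650 /1353711571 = 3.32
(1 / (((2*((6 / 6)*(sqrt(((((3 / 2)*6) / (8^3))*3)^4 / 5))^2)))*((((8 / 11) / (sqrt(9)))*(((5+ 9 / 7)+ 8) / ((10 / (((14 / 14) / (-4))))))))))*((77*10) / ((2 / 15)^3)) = -1212889665160.80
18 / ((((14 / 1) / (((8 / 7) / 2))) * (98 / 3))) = 54 / 2401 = 0.02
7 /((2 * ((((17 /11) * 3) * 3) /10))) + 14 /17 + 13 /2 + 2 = 3623 /306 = 11.84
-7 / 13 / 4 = -7 / 52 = -0.13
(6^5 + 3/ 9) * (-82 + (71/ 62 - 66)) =-70803515/ 62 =-1141992.18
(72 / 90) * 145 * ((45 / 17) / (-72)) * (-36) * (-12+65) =138330 / 17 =8137.06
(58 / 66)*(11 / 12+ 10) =3799 / 396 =9.59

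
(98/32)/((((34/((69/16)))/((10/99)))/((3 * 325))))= 1831375/47872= 38.26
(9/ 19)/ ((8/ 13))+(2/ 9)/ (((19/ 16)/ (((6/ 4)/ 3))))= 1181/ 1368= 0.86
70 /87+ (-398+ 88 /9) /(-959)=302716 /250299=1.21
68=68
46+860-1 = 905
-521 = -521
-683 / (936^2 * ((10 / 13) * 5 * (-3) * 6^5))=683 / 78606028800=0.00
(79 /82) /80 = 79 /6560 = 0.01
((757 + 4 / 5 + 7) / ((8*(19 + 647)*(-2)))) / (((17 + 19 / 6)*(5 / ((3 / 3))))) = -239 / 335775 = -0.00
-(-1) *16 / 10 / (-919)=-8 / 4595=-0.00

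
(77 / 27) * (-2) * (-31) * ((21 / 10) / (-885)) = -16709 / 39825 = -0.42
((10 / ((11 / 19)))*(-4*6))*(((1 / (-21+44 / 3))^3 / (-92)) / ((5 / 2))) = -648 / 91333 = -0.01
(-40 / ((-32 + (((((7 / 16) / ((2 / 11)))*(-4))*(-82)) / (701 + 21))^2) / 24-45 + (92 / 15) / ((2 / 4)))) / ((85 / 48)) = 42703585280 / 64309697851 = 0.66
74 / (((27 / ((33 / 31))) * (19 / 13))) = 10582 / 5301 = 2.00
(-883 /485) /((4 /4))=-883 /485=-1.82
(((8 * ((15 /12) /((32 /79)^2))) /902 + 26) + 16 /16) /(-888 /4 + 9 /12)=-12500453 /102178560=-0.12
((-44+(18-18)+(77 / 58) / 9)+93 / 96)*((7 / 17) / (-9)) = 2507155 / 1277856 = 1.96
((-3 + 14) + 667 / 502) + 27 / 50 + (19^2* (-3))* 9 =-61081674 / 6275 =-9734.13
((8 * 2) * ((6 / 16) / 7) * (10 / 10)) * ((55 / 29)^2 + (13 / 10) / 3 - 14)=-251537 / 29435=-8.55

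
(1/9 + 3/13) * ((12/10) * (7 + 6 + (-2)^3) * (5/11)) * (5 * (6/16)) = 250/143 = 1.75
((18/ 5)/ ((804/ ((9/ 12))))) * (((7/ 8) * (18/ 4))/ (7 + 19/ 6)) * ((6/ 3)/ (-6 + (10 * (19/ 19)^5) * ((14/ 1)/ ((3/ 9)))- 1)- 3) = -300591/ 77162560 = -0.00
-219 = -219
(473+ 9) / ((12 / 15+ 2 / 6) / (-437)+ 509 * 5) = 1579755 / 8341229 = 0.19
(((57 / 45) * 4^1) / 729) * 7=532 / 10935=0.05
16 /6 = 8 /3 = 2.67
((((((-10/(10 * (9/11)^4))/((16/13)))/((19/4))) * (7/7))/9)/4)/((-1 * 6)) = 190333/107705376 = 0.00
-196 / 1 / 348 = -0.56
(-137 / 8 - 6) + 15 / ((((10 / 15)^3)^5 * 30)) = 12833387 / 65536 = 195.82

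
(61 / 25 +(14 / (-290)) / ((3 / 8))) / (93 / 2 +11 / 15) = 10054 / 205465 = 0.05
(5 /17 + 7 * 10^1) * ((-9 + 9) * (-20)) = 0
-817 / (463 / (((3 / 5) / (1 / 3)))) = -3.18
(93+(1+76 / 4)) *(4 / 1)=452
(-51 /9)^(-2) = 9 /289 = 0.03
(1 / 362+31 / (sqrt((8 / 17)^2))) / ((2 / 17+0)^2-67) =-1021037 / 1038216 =-0.98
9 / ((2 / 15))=135 / 2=67.50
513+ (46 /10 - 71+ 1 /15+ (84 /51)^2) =449.38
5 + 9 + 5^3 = 139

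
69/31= 2.23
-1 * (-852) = 852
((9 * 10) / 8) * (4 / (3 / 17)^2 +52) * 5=10150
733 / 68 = 10.78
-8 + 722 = 714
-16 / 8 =-2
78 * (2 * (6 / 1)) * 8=7488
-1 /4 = -0.25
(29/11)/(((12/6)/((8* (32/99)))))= 3712/1089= 3.41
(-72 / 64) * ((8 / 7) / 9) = -1 / 7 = -0.14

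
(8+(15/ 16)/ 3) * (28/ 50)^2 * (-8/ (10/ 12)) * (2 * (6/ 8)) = -117306/ 3125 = -37.54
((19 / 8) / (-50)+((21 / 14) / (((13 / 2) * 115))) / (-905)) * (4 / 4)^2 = -1028309 / 21647600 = -0.05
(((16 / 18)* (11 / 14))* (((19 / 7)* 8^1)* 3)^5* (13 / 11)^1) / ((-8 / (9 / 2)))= -64077797302272 / 117649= -544652290.31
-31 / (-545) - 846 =-461039 / 545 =-845.94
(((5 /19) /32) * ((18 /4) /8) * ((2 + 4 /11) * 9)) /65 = 81 /53504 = 0.00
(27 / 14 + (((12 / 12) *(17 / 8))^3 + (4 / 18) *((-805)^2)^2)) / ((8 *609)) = 3010104120051727 / 157151232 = 19154187.22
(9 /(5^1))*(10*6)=108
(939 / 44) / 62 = 939 / 2728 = 0.34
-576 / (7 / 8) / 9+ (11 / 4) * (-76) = -1975 / 7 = -282.14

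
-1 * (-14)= 14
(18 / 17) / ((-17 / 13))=-234 / 289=-0.81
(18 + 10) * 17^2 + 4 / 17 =137568 / 17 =8092.24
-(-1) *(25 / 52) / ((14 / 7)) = 25 / 104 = 0.24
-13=-13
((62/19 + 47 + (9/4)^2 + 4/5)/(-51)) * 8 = -28437/3230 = -8.80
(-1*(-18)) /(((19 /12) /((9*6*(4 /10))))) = 23328 /95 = 245.56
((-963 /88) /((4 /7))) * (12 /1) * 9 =-182007 /88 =-2068.26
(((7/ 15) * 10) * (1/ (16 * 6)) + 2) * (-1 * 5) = -1475/ 144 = -10.24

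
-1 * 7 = -7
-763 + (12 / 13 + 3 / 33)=-108964 / 143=-761.99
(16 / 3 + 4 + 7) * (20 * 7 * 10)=22866.67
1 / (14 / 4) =2 / 7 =0.29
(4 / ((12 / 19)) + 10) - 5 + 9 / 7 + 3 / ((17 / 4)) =4757 / 357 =13.32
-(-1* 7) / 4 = 7 / 4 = 1.75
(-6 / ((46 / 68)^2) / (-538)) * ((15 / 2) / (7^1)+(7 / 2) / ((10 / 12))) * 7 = 639846 / 711505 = 0.90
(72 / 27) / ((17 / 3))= 8 / 17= 0.47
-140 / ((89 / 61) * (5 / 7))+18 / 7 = -82090 / 623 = -131.77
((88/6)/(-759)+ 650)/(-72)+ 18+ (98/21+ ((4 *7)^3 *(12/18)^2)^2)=709342629127/7452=95188221.84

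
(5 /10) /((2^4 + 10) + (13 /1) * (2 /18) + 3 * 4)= 9 /710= 0.01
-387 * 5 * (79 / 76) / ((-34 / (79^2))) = 954030465 / 2584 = 369206.84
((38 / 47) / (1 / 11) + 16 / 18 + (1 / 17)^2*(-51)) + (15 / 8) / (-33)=6042821 / 632808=9.55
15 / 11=1.36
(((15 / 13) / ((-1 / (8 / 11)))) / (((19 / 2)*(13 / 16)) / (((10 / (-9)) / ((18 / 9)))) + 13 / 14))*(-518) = -69619200 / 2076503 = -33.53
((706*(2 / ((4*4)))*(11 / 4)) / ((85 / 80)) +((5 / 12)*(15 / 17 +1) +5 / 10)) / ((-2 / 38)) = -445151 / 102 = -4364.23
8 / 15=0.53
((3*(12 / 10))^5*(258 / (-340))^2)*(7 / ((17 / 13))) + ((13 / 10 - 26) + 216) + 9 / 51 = 1577703808879 / 767656250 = 2055.22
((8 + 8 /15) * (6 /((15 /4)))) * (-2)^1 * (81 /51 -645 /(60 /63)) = 1568256 /85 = 18450.07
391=391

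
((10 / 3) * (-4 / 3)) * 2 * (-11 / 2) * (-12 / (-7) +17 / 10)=10516 / 63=166.92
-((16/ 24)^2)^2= -16/ 81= -0.20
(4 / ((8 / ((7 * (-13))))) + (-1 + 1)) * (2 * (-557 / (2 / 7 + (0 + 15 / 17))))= 6031753 / 139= 43393.91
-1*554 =-554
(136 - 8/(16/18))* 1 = 127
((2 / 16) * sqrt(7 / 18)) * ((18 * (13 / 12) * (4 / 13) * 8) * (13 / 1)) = 13 * sqrt(14) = 48.64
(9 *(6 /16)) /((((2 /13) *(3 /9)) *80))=1053 /1280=0.82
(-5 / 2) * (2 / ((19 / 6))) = -30 / 19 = -1.58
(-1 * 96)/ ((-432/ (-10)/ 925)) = -18500/ 9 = -2055.56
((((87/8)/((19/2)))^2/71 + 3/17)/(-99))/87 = -452987/20015555472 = -0.00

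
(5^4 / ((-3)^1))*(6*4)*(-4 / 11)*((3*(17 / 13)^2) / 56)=2167500 / 13013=166.56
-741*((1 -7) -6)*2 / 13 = 1368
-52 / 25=-2.08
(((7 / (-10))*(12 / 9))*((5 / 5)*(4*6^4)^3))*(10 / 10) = -650132324352 / 5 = -130026464870.40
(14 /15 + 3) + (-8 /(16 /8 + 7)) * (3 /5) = 17 /5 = 3.40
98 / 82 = 1.20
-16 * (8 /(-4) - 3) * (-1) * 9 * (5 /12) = -300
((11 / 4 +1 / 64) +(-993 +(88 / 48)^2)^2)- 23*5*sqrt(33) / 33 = 5077146853 / 5184- 115*sqrt(33) / 33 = 979367.88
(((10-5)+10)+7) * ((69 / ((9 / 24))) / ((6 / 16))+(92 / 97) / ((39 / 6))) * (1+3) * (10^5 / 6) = 8169673600000 / 11349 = 719858454.49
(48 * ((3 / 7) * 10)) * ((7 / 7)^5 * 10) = 14400 / 7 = 2057.14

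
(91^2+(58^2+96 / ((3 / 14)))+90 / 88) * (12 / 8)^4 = 43103097 / 704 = 61225.99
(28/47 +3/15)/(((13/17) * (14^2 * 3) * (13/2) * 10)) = 3179/116762100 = 0.00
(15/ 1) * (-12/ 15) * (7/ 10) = -42/ 5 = -8.40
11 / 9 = 1.22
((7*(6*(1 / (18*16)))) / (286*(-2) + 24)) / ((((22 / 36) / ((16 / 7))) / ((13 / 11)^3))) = -6591 / 4011634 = -0.00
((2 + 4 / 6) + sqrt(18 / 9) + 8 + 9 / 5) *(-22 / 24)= -2057 / 180 - 11 *sqrt(2) / 12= -12.72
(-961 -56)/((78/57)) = -743.19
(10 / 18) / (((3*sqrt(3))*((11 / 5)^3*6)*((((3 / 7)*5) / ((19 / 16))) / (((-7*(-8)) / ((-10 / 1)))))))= -0.01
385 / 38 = 10.13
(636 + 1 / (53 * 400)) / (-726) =-13483201 / 15391200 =-0.88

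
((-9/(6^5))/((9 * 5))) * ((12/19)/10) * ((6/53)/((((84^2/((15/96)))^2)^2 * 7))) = -0.00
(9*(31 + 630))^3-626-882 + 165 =210538684006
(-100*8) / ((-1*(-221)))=-800 / 221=-3.62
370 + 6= 376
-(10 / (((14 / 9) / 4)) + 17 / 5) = -1019 / 35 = -29.11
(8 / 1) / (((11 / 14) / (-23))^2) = 829472 / 121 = 6855.14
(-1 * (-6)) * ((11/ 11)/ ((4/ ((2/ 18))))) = 1/ 6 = 0.17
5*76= 380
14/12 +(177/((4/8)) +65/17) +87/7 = 265193/714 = 371.42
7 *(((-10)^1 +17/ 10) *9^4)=-3811941/ 10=-381194.10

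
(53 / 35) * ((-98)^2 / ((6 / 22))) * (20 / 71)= 3199504 / 213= 15021.15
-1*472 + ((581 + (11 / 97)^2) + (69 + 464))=642.01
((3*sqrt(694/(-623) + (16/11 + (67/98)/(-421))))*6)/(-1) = -9*sqrt(11285740210954)/2885113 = -10.48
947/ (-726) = -1.30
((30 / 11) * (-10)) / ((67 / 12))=-3600 / 737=-4.88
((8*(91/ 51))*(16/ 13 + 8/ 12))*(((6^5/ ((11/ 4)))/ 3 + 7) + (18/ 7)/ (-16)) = 43276754/ 1683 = 25714.05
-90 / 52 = -45 / 26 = -1.73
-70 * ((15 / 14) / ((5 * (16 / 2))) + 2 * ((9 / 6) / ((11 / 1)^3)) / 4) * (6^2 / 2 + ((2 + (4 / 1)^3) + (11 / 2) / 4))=-13922955 / 85184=-163.45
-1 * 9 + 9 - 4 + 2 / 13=-50 / 13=-3.85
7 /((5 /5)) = 7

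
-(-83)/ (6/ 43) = 594.83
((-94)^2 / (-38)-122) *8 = -53888 / 19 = -2836.21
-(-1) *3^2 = 9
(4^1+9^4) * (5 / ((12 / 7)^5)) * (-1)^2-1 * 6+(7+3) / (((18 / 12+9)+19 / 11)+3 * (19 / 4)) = 128217747655 / 57977856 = 2211.50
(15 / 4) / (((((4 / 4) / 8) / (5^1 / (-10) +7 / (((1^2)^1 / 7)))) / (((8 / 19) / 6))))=1940 / 19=102.11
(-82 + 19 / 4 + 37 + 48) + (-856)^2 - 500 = 2928975 / 4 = 732243.75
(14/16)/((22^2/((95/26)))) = 665/100672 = 0.01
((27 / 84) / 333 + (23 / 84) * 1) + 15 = 3391 / 222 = 15.27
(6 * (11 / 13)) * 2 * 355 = 46860 / 13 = 3604.62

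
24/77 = 0.31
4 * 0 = 0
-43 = -43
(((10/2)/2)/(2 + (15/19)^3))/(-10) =-6859/68372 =-0.10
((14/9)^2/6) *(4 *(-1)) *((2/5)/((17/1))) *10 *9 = -1568/459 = -3.42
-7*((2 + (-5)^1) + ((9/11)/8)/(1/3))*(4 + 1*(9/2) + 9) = 329.91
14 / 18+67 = 610 / 9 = 67.78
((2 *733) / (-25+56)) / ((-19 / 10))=-14660 / 589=-24.89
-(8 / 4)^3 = -8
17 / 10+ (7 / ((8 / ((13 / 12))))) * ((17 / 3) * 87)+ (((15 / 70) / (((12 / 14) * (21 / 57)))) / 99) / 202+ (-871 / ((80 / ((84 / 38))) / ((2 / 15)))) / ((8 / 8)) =495576536827 / 1063893600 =465.81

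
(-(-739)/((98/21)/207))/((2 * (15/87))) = 13308651/140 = 95061.79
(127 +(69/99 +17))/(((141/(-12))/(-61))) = 1165100/1551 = 751.19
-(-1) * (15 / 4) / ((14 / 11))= 165 / 56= 2.95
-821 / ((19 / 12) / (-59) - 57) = 581268 / 40375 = 14.40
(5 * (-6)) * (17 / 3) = -170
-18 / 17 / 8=-9 / 68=-0.13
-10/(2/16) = -80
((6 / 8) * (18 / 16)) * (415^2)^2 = 800859166875 / 32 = 25026848964.84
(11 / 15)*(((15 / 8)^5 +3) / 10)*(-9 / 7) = -28303407 / 11468800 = -2.47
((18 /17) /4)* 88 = 396 /17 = 23.29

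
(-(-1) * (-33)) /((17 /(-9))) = 297 /17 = 17.47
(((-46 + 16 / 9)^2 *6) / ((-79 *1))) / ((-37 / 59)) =18691672 / 78921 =236.84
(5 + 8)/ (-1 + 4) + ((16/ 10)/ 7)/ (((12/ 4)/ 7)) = 4.87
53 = 53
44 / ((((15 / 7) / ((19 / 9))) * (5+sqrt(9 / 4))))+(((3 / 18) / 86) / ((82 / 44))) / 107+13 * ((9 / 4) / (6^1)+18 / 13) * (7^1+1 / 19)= 4226984581849 / 25160936580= 168.00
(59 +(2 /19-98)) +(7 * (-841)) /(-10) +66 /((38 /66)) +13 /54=1704898 /2565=664.68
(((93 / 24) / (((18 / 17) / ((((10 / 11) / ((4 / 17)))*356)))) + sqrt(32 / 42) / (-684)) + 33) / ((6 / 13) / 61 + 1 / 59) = 187751131217 / 908424-46787*sqrt(21) / 4118877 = 206677.81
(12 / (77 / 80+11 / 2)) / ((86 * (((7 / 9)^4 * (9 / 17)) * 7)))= 5948640 / 373636417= 0.02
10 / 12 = 5 / 6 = 0.83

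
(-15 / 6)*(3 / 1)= -15 / 2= -7.50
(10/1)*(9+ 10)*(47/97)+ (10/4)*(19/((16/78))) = 502265/1552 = 323.62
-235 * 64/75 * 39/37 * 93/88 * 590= -53640912/407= -131795.85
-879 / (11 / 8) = -7032 / 11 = -639.27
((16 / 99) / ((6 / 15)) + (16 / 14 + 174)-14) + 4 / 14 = 112150 / 693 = 161.83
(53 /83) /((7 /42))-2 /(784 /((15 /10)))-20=-1052377 /65072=-16.17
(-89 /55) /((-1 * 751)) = 89 /41305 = 0.00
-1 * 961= -961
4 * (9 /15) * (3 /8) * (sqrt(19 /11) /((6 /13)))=39 * sqrt(209) /220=2.56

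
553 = 553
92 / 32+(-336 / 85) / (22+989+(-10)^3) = 18817 / 7480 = 2.52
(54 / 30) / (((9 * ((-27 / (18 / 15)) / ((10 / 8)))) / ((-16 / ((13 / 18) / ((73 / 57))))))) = 1168 / 3705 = 0.32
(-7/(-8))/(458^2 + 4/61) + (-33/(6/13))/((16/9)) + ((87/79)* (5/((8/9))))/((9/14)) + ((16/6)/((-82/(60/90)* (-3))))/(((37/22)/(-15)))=-11790003452507/384701782464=-30.65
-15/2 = -7.50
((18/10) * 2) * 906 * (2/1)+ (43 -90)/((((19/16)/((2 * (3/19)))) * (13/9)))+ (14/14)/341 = 52126595633/8001565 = 6514.55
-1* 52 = -52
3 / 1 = 3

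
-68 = -68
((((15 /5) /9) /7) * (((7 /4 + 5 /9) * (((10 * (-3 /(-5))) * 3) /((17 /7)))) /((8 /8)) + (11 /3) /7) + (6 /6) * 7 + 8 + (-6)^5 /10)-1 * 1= -57184217 /74970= -762.76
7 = 7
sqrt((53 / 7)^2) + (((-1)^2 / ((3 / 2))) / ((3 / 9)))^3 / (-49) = 363 / 49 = 7.41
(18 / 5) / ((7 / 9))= 162 / 35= 4.63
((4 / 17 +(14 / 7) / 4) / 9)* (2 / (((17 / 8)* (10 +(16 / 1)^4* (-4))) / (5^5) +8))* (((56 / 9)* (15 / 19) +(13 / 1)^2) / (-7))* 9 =3097812500 / 14435166837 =0.21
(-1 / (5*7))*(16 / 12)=-4 / 105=-0.04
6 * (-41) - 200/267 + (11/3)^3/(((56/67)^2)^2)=-3444164746709/23632293888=-145.74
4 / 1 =4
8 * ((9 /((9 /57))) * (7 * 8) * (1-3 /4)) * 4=25536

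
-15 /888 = -5 /296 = -0.02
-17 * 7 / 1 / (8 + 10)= -119 / 18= -6.61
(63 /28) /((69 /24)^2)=144 /529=0.27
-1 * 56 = -56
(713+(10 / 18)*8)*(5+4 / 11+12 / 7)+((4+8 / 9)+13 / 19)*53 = 6431948 / 1197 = 5373.39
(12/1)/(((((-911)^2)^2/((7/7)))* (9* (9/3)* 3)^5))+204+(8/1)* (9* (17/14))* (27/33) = 16984034145711677496565460/61640772493391740537119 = 275.53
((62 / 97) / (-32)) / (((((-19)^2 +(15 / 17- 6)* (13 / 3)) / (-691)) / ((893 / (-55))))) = -325192201 / 491673600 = -0.66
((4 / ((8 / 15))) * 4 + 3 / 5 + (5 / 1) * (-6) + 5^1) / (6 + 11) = 28 / 85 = 0.33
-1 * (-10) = 10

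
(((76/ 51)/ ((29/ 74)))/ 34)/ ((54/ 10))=14060/ 678861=0.02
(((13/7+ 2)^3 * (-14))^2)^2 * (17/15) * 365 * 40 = 39737054379429527287680/5764801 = 6893048759086311.44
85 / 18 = 4.72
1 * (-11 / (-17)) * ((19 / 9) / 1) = 209 / 153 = 1.37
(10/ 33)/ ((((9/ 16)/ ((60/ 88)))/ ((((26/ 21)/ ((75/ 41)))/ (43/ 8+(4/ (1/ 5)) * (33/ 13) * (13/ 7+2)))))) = 1773824/ 1435581873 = 0.00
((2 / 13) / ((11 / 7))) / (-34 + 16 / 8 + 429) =14 / 56771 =0.00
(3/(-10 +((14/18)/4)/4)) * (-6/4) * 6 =3888/1433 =2.71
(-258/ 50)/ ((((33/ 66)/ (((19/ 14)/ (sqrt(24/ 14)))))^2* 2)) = -15523/ 1400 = -11.09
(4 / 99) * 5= 20 / 99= 0.20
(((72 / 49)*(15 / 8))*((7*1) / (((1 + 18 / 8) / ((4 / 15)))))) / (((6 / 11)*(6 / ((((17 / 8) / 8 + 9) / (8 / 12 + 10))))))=19569 / 46592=0.42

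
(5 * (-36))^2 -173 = 32227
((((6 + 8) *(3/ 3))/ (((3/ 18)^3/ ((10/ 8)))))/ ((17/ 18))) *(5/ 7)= 48600/ 17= 2858.82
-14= -14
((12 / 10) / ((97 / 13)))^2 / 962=234 / 8703325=0.00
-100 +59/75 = -7441/75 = -99.21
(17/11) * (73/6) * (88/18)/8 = 1241/108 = 11.49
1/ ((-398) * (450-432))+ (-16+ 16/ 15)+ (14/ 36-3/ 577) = -300716959/ 20668140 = -14.55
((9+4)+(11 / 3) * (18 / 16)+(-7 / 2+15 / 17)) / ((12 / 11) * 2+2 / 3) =65109 / 12784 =5.09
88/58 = 44/29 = 1.52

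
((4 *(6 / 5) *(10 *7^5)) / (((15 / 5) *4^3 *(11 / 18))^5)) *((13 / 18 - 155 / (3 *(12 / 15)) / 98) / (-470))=-0.00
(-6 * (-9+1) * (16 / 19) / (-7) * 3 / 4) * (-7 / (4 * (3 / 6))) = 288 / 19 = 15.16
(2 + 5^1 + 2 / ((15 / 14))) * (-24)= -1064 / 5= -212.80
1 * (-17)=-17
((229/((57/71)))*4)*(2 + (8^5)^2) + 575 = 23277291142837/19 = 1225120586465.11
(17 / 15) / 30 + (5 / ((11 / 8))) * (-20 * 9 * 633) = -2050919813 / 4950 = -414327.23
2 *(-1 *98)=-196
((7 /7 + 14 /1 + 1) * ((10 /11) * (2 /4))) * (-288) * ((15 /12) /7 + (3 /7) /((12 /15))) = -115200 /77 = -1496.10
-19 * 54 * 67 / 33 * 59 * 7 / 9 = -1051498 / 11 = -95590.73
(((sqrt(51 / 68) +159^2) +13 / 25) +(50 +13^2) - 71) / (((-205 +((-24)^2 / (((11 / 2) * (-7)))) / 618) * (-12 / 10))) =39655 * sqrt(3) / 19512564 +2521019039 / 24390705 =103.36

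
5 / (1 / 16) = 80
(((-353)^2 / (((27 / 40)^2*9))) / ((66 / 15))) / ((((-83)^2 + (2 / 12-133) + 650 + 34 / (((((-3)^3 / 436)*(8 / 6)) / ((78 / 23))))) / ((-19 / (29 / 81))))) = -435633064000 / 7143096807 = -60.99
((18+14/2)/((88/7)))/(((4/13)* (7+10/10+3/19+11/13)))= 561925/782848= 0.72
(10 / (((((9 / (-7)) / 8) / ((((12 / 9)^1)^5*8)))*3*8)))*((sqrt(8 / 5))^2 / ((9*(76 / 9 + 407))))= -0.04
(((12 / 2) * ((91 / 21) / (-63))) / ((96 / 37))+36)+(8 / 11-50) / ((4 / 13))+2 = -4068035 / 33264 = -122.30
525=525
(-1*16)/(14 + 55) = -16/69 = -0.23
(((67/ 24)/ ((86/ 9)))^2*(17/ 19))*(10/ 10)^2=0.08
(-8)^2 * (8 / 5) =512 / 5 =102.40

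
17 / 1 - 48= -31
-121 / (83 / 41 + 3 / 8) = -39688 / 787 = -50.43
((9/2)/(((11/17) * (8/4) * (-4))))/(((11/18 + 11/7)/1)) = -9639/24200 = -0.40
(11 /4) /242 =1 /88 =0.01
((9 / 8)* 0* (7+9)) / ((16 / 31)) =0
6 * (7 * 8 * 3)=1008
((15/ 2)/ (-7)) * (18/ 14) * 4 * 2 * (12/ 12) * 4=-2160/ 49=-44.08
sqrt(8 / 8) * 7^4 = 2401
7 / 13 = 0.54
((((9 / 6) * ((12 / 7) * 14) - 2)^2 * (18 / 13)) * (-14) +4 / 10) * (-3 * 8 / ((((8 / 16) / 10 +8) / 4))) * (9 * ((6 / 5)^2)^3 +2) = 252334517850624 / 32703125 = 7715914.54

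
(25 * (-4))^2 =10000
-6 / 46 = -3 / 23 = -0.13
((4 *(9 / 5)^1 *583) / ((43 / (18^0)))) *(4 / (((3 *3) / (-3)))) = -27984 / 215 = -130.16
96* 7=672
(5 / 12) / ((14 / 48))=10 / 7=1.43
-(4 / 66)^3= -8 / 35937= -0.00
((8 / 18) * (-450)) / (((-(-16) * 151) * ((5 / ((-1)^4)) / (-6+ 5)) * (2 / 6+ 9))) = 15 / 8456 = 0.00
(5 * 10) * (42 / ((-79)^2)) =2100 / 6241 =0.34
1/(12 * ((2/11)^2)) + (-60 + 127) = 3337/48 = 69.52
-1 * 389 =-389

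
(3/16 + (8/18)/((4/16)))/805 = 283/115920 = 0.00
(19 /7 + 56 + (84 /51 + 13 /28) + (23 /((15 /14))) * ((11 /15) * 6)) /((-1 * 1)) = -5543459 /35700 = -155.28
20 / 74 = 10 / 37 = 0.27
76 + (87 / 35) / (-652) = 76.00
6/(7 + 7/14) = 4/5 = 0.80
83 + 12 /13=1091 /13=83.92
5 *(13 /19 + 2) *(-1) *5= -1275 /19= -67.11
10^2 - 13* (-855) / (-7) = -10415 / 7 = -1487.86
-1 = -1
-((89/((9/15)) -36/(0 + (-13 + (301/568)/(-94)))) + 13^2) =-666832280/2083191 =-320.10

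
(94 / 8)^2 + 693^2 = 7686193 / 16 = 480387.06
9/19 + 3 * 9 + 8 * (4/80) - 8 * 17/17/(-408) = 135143/4845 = 27.89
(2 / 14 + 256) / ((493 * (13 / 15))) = 26895 / 44863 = 0.60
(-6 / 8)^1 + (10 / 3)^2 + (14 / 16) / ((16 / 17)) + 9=23375 / 1152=20.29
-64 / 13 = -4.92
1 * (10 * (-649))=-6490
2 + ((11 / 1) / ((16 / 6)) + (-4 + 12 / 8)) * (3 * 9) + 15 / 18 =1121 / 24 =46.71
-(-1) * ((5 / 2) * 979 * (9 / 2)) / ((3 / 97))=1424445 / 4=356111.25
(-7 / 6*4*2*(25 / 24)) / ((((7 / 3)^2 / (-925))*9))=23125 / 126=183.53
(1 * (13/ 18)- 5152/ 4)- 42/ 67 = -1287.90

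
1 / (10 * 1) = 1 / 10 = 0.10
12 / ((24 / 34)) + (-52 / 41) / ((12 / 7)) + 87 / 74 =158701 / 9102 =17.44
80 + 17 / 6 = 497 / 6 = 82.83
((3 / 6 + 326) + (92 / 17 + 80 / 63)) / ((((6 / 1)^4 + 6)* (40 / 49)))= 142735 / 455328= 0.31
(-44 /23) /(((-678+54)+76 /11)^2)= -1331 /264942428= -0.00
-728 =-728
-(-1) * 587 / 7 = 587 / 7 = 83.86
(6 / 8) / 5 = 0.15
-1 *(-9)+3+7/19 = 12.37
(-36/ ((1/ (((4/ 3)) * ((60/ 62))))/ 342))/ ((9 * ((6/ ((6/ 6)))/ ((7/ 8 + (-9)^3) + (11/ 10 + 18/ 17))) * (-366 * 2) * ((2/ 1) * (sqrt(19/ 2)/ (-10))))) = 2468285 * sqrt(38)/ 32147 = 473.31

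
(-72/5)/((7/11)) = -792/35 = -22.63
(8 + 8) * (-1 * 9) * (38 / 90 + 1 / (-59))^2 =-23.65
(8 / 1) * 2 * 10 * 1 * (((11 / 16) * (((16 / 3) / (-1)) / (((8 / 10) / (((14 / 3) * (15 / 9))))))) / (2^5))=-178.24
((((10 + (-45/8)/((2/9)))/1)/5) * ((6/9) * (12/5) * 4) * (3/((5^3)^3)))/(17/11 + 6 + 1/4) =-264/68359375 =-0.00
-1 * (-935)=935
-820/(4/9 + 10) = -3690/47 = -78.51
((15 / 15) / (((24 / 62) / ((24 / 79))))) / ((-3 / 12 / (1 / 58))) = -124 / 2291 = -0.05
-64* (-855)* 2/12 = 9120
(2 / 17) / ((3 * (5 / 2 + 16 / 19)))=76 / 6477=0.01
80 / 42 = 40 / 21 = 1.90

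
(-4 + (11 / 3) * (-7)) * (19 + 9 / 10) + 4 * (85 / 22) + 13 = -185431 / 330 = -561.91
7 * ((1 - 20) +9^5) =413210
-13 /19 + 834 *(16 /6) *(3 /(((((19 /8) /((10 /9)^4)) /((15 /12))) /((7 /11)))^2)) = 1089331154216491 /626774606667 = 1738.00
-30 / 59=-0.51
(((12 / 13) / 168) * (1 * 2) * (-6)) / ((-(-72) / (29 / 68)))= -29 / 74256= -0.00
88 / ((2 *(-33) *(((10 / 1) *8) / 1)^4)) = -1 / 30720000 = -0.00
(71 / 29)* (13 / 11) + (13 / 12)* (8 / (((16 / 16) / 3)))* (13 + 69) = 681031 / 319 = 2134.89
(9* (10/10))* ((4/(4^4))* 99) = 891/64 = 13.92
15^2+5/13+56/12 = 8972/39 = 230.05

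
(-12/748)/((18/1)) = -1/1122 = -0.00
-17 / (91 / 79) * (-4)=5372 / 91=59.03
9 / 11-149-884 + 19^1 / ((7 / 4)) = -78642 / 77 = -1021.32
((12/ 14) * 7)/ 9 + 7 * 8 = 170/ 3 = 56.67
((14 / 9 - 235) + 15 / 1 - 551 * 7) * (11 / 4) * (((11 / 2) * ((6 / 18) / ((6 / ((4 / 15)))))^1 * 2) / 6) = -4438159 / 14580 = -304.40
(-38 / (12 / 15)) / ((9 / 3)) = -95 / 6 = -15.83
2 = 2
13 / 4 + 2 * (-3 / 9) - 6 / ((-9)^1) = 13 / 4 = 3.25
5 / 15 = 1 / 3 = 0.33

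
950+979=1929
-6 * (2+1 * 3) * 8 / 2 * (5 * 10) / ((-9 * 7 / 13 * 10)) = 2600 / 21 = 123.81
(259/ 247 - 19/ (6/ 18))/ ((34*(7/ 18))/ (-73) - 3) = 907974/ 51623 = 17.59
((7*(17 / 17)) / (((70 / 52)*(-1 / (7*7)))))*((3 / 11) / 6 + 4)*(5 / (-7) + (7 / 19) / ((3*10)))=22685299 / 31350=723.61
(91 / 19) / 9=91 / 171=0.53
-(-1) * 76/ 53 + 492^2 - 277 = 12814787/ 53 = 241788.43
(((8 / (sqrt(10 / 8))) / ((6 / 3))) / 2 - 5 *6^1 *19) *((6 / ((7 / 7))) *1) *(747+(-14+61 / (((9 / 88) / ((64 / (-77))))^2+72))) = -5264448485900 / 2097593+22166098888 *sqrt(5) / 6292779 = -2501880.42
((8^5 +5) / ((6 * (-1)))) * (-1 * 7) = 229411 / 6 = 38235.17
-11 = -11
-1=-1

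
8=8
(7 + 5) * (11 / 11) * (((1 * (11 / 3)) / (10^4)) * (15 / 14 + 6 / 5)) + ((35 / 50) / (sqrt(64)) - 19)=-18.90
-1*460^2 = -211600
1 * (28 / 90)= 0.31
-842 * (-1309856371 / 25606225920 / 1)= 551449532191 / 12803112960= 43.07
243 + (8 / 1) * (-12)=147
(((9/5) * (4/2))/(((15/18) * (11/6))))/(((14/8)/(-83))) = -215136/1925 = -111.76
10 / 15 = 2 / 3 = 0.67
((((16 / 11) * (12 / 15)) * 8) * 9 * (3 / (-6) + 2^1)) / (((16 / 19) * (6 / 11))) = 1368 / 5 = 273.60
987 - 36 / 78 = 12825 / 13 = 986.54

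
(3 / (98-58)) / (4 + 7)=3 / 440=0.01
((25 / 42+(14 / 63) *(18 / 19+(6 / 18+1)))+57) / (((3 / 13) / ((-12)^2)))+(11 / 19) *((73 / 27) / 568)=73950293045 / 2039688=36255.69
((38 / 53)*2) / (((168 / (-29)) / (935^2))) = -481697975 / 2226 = -216396.22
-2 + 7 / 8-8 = -73 / 8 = -9.12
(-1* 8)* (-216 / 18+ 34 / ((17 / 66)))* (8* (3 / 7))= -23040 / 7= -3291.43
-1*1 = -1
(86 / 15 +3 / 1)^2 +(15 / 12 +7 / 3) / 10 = 76.63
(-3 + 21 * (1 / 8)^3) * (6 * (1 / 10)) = -909 / 512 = -1.78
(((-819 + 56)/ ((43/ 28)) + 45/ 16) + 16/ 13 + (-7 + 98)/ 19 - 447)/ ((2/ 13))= -158890919/ 26144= -6077.53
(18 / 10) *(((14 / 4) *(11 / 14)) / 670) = 99 / 13400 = 0.01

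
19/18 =1.06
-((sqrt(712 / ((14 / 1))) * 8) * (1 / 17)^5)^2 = -22784 / 14111957303143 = -0.00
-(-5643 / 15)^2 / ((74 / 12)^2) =-127373796 / 34225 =-3721.66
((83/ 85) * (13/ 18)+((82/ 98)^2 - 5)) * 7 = -13205041/ 524790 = -25.16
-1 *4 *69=-276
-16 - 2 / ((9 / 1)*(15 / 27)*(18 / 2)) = -722 / 45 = -16.04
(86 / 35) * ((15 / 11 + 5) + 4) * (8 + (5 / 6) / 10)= 205.84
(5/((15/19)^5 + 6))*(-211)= -2612284445/15615969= -167.28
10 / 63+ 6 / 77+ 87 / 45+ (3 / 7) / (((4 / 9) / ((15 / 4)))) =5.79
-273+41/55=-14974/55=-272.25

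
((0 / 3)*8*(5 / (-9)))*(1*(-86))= 0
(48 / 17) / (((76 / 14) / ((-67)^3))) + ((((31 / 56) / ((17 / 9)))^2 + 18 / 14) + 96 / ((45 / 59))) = -40373512963667 / 258296640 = -156306.77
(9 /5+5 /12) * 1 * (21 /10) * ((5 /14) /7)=0.24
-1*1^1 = -1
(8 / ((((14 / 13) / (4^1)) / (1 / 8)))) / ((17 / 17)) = 26 / 7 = 3.71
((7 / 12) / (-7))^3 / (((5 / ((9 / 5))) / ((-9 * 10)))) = 3 / 160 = 0.02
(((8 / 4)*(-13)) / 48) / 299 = -0.00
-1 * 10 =-10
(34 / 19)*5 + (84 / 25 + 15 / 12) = 25759 / 1900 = 13.56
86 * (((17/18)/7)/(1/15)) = 3655/21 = 174.05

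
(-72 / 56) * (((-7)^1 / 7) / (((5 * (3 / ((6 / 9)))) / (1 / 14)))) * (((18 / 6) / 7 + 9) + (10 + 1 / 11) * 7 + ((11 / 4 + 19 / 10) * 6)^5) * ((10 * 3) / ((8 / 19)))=7419739434944211 / 1509200000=4916339.41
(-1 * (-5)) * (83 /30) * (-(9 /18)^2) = -83 /24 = -3.46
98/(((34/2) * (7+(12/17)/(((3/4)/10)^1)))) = 98/279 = 0.35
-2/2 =-1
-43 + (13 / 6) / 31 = -42.93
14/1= 14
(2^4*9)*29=4176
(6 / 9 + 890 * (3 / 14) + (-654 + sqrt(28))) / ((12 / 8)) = -19430 / 63 + 4 * sqrt(7) / 3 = -304.89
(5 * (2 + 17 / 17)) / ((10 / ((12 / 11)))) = 18 / 11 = 1.64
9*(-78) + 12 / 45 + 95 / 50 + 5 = -4169 / 6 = -694.83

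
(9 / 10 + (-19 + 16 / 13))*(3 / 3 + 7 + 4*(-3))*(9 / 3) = 13158 / 65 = 202.43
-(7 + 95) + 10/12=-607/6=-101.17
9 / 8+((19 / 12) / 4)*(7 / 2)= 241 / 96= 2.51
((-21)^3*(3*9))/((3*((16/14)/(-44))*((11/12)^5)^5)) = 278291274137327785642485180530688/9849732675807611094711841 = 28253688.02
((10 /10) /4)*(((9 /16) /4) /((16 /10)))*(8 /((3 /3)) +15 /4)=2115 /8192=0.26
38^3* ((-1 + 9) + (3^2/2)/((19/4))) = 490960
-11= -11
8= 8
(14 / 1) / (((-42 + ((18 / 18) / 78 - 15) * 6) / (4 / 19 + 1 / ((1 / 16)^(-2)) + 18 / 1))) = -230347 / 119168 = -1.93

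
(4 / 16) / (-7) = -1 / 28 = -0.04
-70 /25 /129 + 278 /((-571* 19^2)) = -3065144 /132954495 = -0.02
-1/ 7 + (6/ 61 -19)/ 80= -12951/ 34160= -0.38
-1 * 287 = -287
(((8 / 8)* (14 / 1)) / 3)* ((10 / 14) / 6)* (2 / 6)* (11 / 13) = 55 / 351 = 0.16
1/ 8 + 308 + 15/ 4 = 2495/ 8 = 311.88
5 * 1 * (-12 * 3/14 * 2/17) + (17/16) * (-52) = -27019/476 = -56.76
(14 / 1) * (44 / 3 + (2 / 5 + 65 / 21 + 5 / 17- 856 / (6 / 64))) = -32530592 / 255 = -127570.95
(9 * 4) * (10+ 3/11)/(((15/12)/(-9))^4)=993844.06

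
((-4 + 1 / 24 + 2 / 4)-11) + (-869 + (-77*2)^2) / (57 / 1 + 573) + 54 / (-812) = 1588777 / 73080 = 21.74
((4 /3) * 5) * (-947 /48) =-131.53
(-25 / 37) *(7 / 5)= -35 / 37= -0.95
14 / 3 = 4.67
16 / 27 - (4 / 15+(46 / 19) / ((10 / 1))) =43 / 513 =0.08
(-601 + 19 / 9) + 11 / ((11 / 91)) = -4571 / 9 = -507.89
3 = 3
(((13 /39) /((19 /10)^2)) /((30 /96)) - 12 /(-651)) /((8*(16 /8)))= 18443 /940044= 0.02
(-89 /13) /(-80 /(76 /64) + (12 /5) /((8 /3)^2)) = 0.10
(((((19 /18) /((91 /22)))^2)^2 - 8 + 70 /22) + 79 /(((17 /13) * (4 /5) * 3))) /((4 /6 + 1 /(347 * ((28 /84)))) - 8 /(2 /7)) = -2377353948945666533 /3190963880364280020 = -0.75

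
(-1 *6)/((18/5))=-5/3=-1.67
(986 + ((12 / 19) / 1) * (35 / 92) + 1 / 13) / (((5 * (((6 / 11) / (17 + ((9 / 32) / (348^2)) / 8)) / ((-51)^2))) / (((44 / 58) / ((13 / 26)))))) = 24262301.52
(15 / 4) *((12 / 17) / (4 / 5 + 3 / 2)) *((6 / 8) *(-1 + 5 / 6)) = -225 / 1564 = -0.14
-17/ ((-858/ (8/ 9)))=68/ 3861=0.02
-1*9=-9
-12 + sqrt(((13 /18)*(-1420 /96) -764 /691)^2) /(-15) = -57251173 /4477680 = -12.79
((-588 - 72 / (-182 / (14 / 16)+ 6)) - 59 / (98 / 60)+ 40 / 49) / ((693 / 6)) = -6165956 / 1143219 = -5.39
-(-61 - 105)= 166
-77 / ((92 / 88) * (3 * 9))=-1694 / 621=-2.73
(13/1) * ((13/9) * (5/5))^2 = 2197/81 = 27.12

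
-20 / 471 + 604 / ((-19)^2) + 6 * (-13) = -12985154 / 170031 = -76.37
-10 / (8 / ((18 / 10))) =-9 / 4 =-2.25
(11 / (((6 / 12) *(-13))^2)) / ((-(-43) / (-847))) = -37268 / 7267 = -5.13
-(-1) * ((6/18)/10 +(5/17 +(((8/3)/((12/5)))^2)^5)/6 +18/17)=1439654260691/889130022255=1.62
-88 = -88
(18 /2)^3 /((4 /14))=5103 /2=2551.50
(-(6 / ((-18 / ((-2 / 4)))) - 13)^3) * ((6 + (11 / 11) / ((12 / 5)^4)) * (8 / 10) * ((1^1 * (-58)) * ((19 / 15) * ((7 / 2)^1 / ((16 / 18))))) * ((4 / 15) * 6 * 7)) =-1541247171688147 / 46656000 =-33034275.80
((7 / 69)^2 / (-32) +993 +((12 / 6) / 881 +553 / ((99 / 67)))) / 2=672891204743 / 984295488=683.63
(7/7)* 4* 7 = 28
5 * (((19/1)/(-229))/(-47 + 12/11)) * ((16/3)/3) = 3344/208161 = 0.02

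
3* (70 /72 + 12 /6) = 107 /12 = 8.92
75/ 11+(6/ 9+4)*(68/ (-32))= -409/ 132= -3.10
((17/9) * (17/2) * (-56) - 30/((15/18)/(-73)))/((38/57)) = 7780/3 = 2593.33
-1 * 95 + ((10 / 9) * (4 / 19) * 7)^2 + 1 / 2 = -5369749 / 58482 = -91.82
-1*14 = -14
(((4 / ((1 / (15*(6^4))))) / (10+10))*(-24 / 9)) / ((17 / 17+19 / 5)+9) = -17280 / 23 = -751.30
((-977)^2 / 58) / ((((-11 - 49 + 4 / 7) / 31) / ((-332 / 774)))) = 17192021819 / 4668768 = 3682.35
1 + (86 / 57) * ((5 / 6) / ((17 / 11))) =5272 / 2907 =1.81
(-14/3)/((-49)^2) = -2/1029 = -0.00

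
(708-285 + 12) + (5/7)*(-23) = 2930/7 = 418.57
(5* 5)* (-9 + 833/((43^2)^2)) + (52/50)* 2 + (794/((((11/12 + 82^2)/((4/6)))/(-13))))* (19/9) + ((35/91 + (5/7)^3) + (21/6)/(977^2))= -118538357464221093205202321/528422241530059612240050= -224.33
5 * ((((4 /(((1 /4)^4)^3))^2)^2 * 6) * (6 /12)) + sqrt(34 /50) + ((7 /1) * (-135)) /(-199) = sqrt(17) /5 + 60542992666900236215482545088758705 /199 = 304236144054775056359208800000000.00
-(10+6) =-16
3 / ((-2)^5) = -3 / 32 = -0.09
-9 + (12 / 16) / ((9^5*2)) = -1417175 / 157464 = -9.00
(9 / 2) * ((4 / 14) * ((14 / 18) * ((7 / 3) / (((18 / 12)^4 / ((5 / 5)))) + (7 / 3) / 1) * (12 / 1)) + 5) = 9077 / 162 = 56.03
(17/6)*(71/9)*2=1207/27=44.70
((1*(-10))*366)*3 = -10980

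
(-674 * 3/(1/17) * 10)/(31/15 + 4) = -5156100/91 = -56660.44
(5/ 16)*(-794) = -1985/ 8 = -248.12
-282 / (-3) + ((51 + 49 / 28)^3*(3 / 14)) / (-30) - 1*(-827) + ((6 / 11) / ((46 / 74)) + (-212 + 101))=-538502623 / 2266880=-237.55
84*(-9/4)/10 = -189/10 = -18.90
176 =176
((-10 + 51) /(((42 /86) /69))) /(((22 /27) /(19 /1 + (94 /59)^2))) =82084354425 /536074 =153121.31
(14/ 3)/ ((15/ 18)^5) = 36288/ 3125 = 11.61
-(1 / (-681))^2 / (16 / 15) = -5 / 2473392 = -0.00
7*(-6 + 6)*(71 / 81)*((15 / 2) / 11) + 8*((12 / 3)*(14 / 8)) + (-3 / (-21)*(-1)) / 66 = 56.00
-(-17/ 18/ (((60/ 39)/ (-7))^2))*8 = 140777/ 900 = 156.42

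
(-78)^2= 6084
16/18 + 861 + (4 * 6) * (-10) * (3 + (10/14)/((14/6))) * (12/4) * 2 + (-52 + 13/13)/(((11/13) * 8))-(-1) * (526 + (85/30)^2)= -3372.43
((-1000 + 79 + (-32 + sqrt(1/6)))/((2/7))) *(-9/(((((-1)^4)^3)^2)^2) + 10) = -6671/2 + 7 *sqrt(6)/12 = -3334.07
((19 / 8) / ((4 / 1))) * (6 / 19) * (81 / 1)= 243 / 16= 15.19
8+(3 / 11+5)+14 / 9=1468 / 99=14.83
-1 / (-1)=1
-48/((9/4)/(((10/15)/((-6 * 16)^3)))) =1/62208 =0.00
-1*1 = -1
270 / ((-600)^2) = 3 / 4000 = 0.00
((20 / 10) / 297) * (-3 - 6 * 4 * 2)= -34 / 99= -0.34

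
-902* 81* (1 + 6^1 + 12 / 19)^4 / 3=-10765700921250 / 130321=-82609103.07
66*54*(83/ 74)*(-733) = -2930137.78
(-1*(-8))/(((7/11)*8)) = 11/7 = 1.57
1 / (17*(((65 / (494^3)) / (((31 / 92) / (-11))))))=-71868602 / 21505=-3341.95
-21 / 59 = -0.36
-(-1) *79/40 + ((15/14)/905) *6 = 100453/50680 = 1.98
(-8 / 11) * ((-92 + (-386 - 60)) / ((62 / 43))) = 92536 / 341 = 271.37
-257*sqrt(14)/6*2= -320.54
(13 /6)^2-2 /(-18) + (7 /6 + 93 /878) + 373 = 5990951 /15804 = 379.08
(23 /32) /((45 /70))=161 /144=1.12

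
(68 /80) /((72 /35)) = 119 /288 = 0.41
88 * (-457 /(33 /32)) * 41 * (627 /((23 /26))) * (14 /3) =-364911619072 /69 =-5288574189.45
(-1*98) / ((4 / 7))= -343 / 2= -171.50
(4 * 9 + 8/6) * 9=336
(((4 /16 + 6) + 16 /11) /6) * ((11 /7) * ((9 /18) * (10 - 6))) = 113 /28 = 4.04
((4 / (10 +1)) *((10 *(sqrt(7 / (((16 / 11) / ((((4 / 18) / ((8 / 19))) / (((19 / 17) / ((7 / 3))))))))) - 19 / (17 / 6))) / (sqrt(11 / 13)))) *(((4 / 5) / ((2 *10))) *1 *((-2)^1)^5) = -224 *sqrt(663) / 495 +29184 *sqrt(143) / 10285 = 22.28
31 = 31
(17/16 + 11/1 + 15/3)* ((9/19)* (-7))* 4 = -17199/76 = -226.30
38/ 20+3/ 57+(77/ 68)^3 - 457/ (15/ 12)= -10819154453/ 29871040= -362.20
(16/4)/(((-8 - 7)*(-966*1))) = 2/7245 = 0.00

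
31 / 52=0.60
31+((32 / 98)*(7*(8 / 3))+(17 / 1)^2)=6848 / 21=326.10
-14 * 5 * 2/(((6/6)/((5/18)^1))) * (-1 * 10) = 3500/9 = 388.89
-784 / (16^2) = -3.06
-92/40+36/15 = 1/10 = 0.10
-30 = -30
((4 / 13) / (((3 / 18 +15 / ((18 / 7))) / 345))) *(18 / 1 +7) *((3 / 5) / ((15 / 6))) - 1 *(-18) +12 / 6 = 126.15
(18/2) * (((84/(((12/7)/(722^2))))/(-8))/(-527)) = 57471561/1054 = 54527.10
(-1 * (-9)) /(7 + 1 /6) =54 /43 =1.26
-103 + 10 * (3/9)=-299/3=-99.67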